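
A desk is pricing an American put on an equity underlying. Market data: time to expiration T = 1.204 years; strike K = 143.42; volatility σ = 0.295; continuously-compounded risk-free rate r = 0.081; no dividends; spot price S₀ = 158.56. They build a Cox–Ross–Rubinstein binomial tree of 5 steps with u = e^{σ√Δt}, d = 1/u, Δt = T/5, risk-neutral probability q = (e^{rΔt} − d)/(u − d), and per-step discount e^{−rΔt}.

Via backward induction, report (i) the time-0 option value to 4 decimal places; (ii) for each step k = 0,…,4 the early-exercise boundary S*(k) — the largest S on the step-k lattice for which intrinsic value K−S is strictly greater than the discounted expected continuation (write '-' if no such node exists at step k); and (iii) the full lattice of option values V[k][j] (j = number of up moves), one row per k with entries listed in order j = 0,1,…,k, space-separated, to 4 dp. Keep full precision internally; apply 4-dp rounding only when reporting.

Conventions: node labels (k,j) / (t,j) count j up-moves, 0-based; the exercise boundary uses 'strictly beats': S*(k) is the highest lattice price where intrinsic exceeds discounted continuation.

Δt=0.24080, u=1.15576, d=0.86523, q=0.53167, disc=e^(-rΔt)=0.98068
k=5 terminal: V=max(K-S,0) → 66.5335 40.7160 6.2292 0.0000 0.0000 0.0000
k=4: j=0 S=88.8626 intr=54.5574 cont=51.7872 V=54.5574[EX]; j=1 S=118.7015 intr=24.7185 cont=21.9482 V=24.7185[EX]; j=2 S=158.5600 intr=0.0000 cont=2.8610 V=2.8610[hold]; j=3 S=211.8025 intr=0.0000 cont=0.0000 V=0.0000[hold]; j=4 S=282.9232 intr=0.0000 cont=0.0000 V=0.0000[hold]  S*(4)=118.7015
k=3: j=0 S=102.7040 intr=40.7160 cont=37.9457 V=40.7160[EX]; j=1 S=137.1908 intr=6.2292 cont=12.8446 V=12.8446[hold]; j=2 S=183.2577 intr=0.0000 cont=1.3140 V=1.3140[hold]; j=3 S=244.7934 intr=0.0000 cont=0.0000 V=0.0000[hold]  S*(3)=102.7040
k=2: j=0 S=118.7015 intr=24.7185 cont=25.3975 V=25.3975[hold]; j=1 S=158.5600 intr=0.0000 cont=6.5845 V=6.5845[hold]; j=2 S=211.8025 intr=0.0000 cont=0.6035 V=0.6035[hold]  S*(2)=-
k=1: j=0 S=137.1908 intr=6.2292 cont=15.0979 V=15.0979[hold]; j=1 S=183.2577 intr=0.0000 cont=3.3388 V=3.3388[hold]  S*(1)=-
k=0: j=0 S=158.5600 intr=0.0000 cont=8.6751 V=8.6751[hold]  S*(0)=-

price = 8.6751
boundary = - - - 102.7040 118.7015
tree:
8.6751
15.0979 3.3388
25.3975 6.5845 0.6035
40.7160 12.8446 1.3140 0.0000
54.5574 24.7185 2.8610 0.0000 0.0000
66.5335 40.7160 6.2292 0.0000 0.0000 0.0000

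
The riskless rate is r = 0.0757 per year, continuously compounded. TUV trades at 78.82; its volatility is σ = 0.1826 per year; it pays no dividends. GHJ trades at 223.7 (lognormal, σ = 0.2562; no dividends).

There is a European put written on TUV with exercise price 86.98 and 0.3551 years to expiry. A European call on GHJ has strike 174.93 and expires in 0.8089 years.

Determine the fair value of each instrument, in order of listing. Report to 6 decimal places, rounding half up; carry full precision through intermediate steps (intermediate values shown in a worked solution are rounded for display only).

price(TUV put K=86.98) = 7.214147
price(GHJ call K=174.93) = 61.027134

[TUV put K=86.98]
σ√T = 0.1826·√0.3551 = 0.108812
d₁ = (ln(S/K) + (r+σ²/2)T) / (σ√T) = (ln(78.82/86.98) + (0.0757+0.1826²/2)·0.3551) / 0.108812 = (-0.098511 + 0.032801) / 0.108812 = -0.603890
d₂ = d₁ − σ√T = -0.603890 − 0.108812 = -0.712702
e^{−rT} = 0.973477
N(−d₁) = 0.727042,  N(−d₂) = 0.761985
price = K·e^{−rT}·N(−d₂) − S·N(−d₁) = 64.519563 − 57.305416 = 7.214147
[GHJ call K=174.93]
σ√T = 0.2562·√0.8089 = 0.230423
d₁ = (ln(S/K) + (r+σ²/2)T) / (σ√T) = (ln(223.7/174.93) + (0.0757+0.2562²/2)·0.8089) / 0.230423 = (0.245920 + 0.087781) / 0.230423 = 1.448209
d₂ = d₁ − σ√T = 1.448209 − 0.230423 = 1.217785
e^{−rT} = 0.940603
N(d₁) = 0.926221,  N(d₂) = 0.888347
price = S·N(d₁) − K·e^{−rT}·N(d₂) = 207.195564 − 146.168430 = 61.027134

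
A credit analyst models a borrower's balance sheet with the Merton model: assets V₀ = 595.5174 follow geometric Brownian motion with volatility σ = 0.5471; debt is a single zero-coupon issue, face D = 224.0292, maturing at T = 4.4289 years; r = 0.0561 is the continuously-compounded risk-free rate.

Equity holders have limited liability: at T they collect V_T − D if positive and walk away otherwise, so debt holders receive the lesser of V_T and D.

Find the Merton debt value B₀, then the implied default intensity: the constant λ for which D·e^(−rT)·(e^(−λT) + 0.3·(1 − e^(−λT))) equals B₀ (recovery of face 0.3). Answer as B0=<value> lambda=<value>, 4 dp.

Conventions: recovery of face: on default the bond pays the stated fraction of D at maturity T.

B0=150.2018 lambda=0.0506

Equity is a call on the firm's assets struck at D = 224.0292:
d₁ = [ln(V₀/D) + (r + σ²/2)T] / (σ√T)
   = [ln(595.5174/224.0292) + (0.0561 + 0.5·0.5471²)·4.4289] / (0.5471·√4.4289)
   = [0.977654 + 0.911287] / 1.151369 = 1.640604
d₂ = d₁ − σ√T = 1.640604 − 1.151369 = 0.489235
N(d₁) = 0.949560,  N(d₂) = 0.687662,  e^(−rT) = 0.780000
E₀ = V₀·N(d₁) − D·e^(−rT)·N(d₂)
   = 595.5174·0.949560 − 224.0292·0.780000·0.687662 = 445.315595
B₀ = V₀ − E₀ = 595.5174 − 445.315595 = 150.201805
e^(−λT) = (B₀·e^(rT)/D − 0.3)/(1 − 0.3) = (150.2018·1.282051/224.0292 − 0.3)/0.7 = 0.79937052
λ = −ln(0.79937052)/4.4289 = 0.050561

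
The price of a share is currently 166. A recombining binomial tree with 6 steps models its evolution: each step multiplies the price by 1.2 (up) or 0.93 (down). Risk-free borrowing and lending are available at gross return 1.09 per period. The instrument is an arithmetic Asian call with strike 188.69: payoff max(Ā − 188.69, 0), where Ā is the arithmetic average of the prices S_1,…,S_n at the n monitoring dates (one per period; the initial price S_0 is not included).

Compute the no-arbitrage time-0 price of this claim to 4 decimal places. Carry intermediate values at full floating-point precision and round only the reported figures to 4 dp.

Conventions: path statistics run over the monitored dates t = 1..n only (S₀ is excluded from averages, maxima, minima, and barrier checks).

price = 25.5727

Risk-neutral up-probability p* = (R−d)/(u−d) = (1.09−0.93)/(1.2−0.93) = 0.5926; the claim prices as the p*-weighted sum of path payoffs discounted by R^6.
Enumerate all 2^6 = 64 price paths (U = up ×1.2, D = down ×0.93); each path with k up-moves has probability p*^k·(1−p*)^(6−k).
DDDDDD: Ā=129.7563, payoff=0.0000, prob=0.004573
UDDDDD: Ā=167.4275, payoff=0.0000, prob=0.006651
DUDDDD: Ā=159.9575, payoff=0.0000, prob=0.006651
UUDDDD: Ā=206.3968, payoff=17.7068, prob=0.009674
DDUDDD: Ā=153.0104, payoff=0.0000, prob=0.006651
UDUDDD: Ā=197.4328, payoff=8.7428, prob=0.009674
DUUDDD: Ā=189.9628, payoff=1.2728, prob=0.009674
UUUDDD: Ā=245.1133, payoff=56.4233, prob=0.014072
DDDUDD: Ā=146.5496, payoff=0.0000, prob=0.006651
UDDUDD: Ā=189.0963, payoff=0.4063, prob=0.009674
DUDUDD: Ā=181.6263, payoff=0.0000, prob=0.009674
UUDUDD: Ā=234.3565, payoff=45.6665, prob=0.014072
DDUUDD: Ā=174.6792, payoff=0.0000, prob=0.009674
UDUUDD: Ā=225.3925, payoff=36.7025, prob=0.014072
DUUUDD: Ā=217.9225, payoff=29.2325, prob=0.014072
UUUUDD: Ā=281.1903, payoff=92.5003, prob=0.020468
DDDDUD: Ā=140.5411, payoff=0.0000, prob=0.006651
UDDDUD: Ā=181.3433, payoff=0.0000, prob=0.009674
DUDDUD: Ā=173.8733, payoff=0.0000, prob=0.009674
UUDDUD: Ā=224.3527, payoff=35.6627, prob=0.014072
DDUDUD: Ā=166.9262, payoff=0.0000, prob=0.009674
UDUDUD: Ā=215.3887, payoff=26.6987, prob=0.014072
DUUDUD: Ā=207.9187, payoff=19.2287, prob=0.014072
UUUDUD: Ā=268.2821, payoff=79.5921, prob=0.020468
DDDUUD: Ā=160.4654, payoff=0.0000, prob=0.009674
UDDUUD: Ā=207.0521, payoff=18.3621, prob=0.014072
DUDUUD: Ā=199.5821, payoff=10.8921, prob=0.014072
UUDUUD: Ā=257.5253, payoff=68.8353, prob=0.020468
DDUUUD: Ā=192.6350, payoff=3.9450, prob=0.014072
UDUUUD: Ā=248.5613, payoff=59.8713, prob=0.020468
DUUUUD: Ā=241.0913, payoff=52.4013, prob=0.020468
UUUUUD: Ā=311.0856, payoff=122.3956, prob=0.029772
DDDDDU: Ā=134.9531, payoff=0.0000, prob=0.006651
UDDDDU: Ā=174.1331, payoff=0.0000, prob=0.009674
DUDDDU: Ā=166.6631, payoff=0.0000, prob=0.009674
UUDDDU: Ā=215.0491, payoff=26.3591, prob=0.014072
DDUDDU: Ā=159.7160, payoff=0.0000, prob=0.009674
UDUDDU: Ā=206.0851, payoff=17.3951, prob=0.014072
DUUDDU: Ā=198.6151, payoff=9.9251, prob=0.014072
UUUDDU: Ā=256.2775, payoff=67.5875, prob=0.020468
DDDUDU: Ā=153.2551, payoff=0.0000, prob=0.009674
UDDUDU: Ā=197.7486, payoff=9.0586, prob=0.014072
DUDUDU: Ā=190.2786, payoff=1.5886, prob=0.014072
UUDUDU: Ā=245.5207, payoff=56.8307, prob=0.020468
DDUUDU: Ā=183.3315, payoff=0.0000, prob=0.014072
UDUUDU: Ā=236.5567, payoff=47.8667, prob=0.020468
DUUUDU: Ā=229.0867, payoff=40.3967, prob=0.020468
UUUUDU: Ā=295.5958, payoff=106.9058, prob=0.029772
DDDDUU: Ā=147.2466, payoff=0.0000, prob=0.009674
UDDDUU: Ā=189.9956, payoff=1.3056, prob=0.014072
DUDDUU: Ā=182.5256, payoff=0.0000, prob=0.014072
UUDDUU: Ā=235.5169, payoff=46.8269, prob=0.020468
DDUDUU: Ā=175.5785, payoff=0.0000, prob=0.014072
UDUDUU: Ā=226.5529, payoff=37.8629, prob=0.020468
DUUDUU: Ā=219.0829, payoff=30.3929, prob=0.020468
UUUDUU: Ā=282.6876, payoff=93.9976, prob=0.029772
DDDUUU: Ā=169.1177, payoff=0.0000, prob=0.014072
UDDUUU: Ā=218.2164, payoff=29.5264, prob=0.020468
DUDUUU: Ā=210.7464, payoff=22.0564, prob=0.020468
UUDUUU: Ā=271.9308, payoff=83.2408, prob=0.029772
DDUUUU: Ā=203.7993, payoff=15.1093, prob=0.020468
UDUUUU: Ā=262.9668, payoff=74.2768, prob=0.029772
DUUUUU: Ā=255.4968, payoff=66.8068, prob=0.029772
UUUUUU: Ā=329.6733, payoff=140.9833, prob=0.043305
Price = Σ prob·payoff / R^6 = 42.887959 / 1.677100 = 25.5727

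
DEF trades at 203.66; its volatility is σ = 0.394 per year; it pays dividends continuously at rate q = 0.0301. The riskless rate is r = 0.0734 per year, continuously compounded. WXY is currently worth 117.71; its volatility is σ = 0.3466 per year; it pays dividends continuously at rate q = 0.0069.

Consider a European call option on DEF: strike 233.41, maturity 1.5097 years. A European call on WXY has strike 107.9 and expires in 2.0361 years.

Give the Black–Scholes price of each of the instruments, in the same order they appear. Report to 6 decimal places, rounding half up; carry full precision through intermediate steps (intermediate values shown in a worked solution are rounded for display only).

[DEF call K=233.41]
σ√T = 0.394·√1.5097 = 0.484107
d₁ = (ln(S/K) + (r−q+σ²/2)T) / (σ√T) = (ln(203.66/233.41) + (0.0734−0.0301+0.394²/2)·1.5097) / 0.484107 = (-0.136345 + 0.182550) / 0.484107 = 0.095444
d₂ = d₁ − σ√T = 0.095444 − 0.484107 = -0.388663
e^{−rT} = 0.895107
e^{−qT} = 0.955575
N(d₁) = 0.538019,  N(d₂) = 0.348763
price = S·e^{−qT}·N(d₁) − K·e^{−rT}·N(d₂) = 104.705184 − 72.865935 = 31.839250
[WXY call K=107.9]
σ√T = 0.3466·√2.0361 = 0.494570
d₁ = (ln(S/K) + (r−q+σ²/2)T) / (σ√T) = (ln(117.71/107.9) + (0.0734−0.0069+0.3466²/2)·2.0361) / 0.494570 = (0.087019 + 0.257701) / 0.494570 = 0.697008
d₂ = d₁ − σ√T = 0.697008 − 0.494570 = 0.202438
e^{−rT} = 0.861182
e^{−qT} = 0.986049
N(d₁) = 0.757101,  N(d₂) = 0.580213
price = S·e^{−qT}·N(d₁) − K·e^{−rT}·N(d₂) = 87.875105 − 53.914250 = 33.960856

price(DEF call K=233.41) = 31.839250
price(WXY call K=107.9) = 33.960856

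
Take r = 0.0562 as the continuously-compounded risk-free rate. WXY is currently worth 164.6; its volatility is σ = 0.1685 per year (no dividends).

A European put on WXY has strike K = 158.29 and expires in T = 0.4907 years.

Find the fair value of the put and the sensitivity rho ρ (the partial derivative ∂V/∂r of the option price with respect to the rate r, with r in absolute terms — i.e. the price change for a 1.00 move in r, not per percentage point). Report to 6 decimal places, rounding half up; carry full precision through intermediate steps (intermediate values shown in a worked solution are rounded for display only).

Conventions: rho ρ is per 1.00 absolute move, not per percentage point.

price = 3.351788
ρ = -23.159282

σ√T = 0.1685·√0.4907 = 0.118034
d₁ = (ln(S/K) + (r+σ²/2)T) / (σ√T) = (ln(164.6/158.29) + (0.0562+0.1685²/2)·0.4907) / 0.118034 = (0.039089 + 0.034543) / 0.118034 = 0.623826
d₂ = d₁ − σ√T = 0.623826 − 0.118034 = 0.505792
e^{−rT} = 0.972799
N(−d₁) = 0.266371,  N(−d₂) = 0.306501
Put price V = K·e^{−rT}·N(−d₂) − S·N(−d₁) = 47.196417 − 43.844629 = 3.351788
ρ = −K·T·e^{−rT}·N(−d₂) = -23.159282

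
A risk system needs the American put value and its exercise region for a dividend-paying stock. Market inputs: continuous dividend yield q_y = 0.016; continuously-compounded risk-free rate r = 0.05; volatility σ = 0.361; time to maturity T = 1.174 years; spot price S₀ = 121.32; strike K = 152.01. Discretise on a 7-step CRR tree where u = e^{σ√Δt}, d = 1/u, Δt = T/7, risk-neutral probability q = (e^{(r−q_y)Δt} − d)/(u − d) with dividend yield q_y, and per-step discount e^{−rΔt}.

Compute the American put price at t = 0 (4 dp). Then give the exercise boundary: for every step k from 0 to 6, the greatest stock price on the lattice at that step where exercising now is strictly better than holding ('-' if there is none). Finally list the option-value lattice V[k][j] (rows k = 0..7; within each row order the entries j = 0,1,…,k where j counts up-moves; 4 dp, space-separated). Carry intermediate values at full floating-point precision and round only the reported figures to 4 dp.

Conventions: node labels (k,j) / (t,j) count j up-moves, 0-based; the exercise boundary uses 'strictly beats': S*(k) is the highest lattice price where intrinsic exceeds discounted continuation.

price = 36.8007
boundary = - - 90.2652 77.8599 90.2652 104.6469 121.3200
tree:
36.8007
48.4685 24.9229
61.7448 35.0683 14.4712
74.1501 47.5659 22.2698 6.3554
84.8504 61.7448 33.1813 10.9497 1.5364
94.0802 74.1501 47.3631 18.5426 2.9932 0.0000
102.0416 84.8504 61.7448 30.6900 5.8313 0.0000 0.0000
108.9088 94.0802 74.1501 47.3631 11.3604 0.0000 0.0000 0.0000

Δt=0.16771  u=1.15933  d=0.86257  q=0.48238  discount=0.99165
step 7 (expiry): payoffs max(K−S,0) = 108.9088 94.0802 74.1501 47.3631 11.3604 0.0000 0.0000 0.0000
step 6: (k=6,j=0): S=49.9684, K−S=102.0416, hold=100.9061 ⇒ V=102.0416 exercise | (k=6,j=1): S=67.1596, K−S=84.8504, hold=83.7610 ⇒ V=84.8504 exercise | (k=6,j=2): S=90.2652, K−S=61.7448, hold=60.7174 ⇒ V=61.7448 exercise | (k=6,j=3): S=121.3200, K−S=30.6900, hold=29.7457 ⇒ V=30.6900 exercise | (k=6,j=4): S=163.0590, K−S=0.0000, hold=5.8313 ⇒ V=5.8313 continue | (k=6,j=5): S=219.1578, K−S=0.0000, hold=0.0000 ⇒ V=0.0000 continue | (k=6,j=6): S=294.5569, K−S=0.0000, hold=0.0000 ⇒ V=0.0000 continue  boundary S*=121.3200
step 5: (k=5,j=0): S=57.9298, K−S=94.0802, hold=92.9661 ⇒ V=94.0802 exercise | (k=5,j=1): S=77.8599, K−S=74.1501, hold=73.0893 ⇒ V=74.1501 exercise | (k=5,j=2): S=104.6469, K−S=47.3631, hold=46.3742 ⇒ V=47.3631 exercise | (k=5,j=3): S=140.6496, K−S=11.3604, hold=18.5426 ⇒ V=18.5426 continue | (k=5,j=4): S=189.0387, K−S=0.0000, hold=2.9932 ⇒ V=2.9932 continue | (k=5,j=5): S=254.0757, K−S=0.0000, hold=0.0000 ⇒ V=0.0000 continue  boundary S*=104.6469
step 4: (k=4,j=0): S=67.1596, K−S=84.8504, hold=83.7610 ⇒ V=84.8504 exercise | (k=4,j=1): S=90.2652, K−S=61.7448, hold=60.7174 ⇒ V=61.7448 exercise | (k=4,j=2): S=121.3200, K−S=30.6900, hold=33.1813 ⇒ V=33.1813 continue | (k=4,j=3): S=163.0590, K−S=0.0000, hold=10.9497 ⇒ V=10.9497 continue | (k=4,j=4): S=219.1578, K−S=0.0000, hold=1.5364 ⇒ V=1.5364 continue  boundary S*=90.2652
step 3: (k=3,j=0): S=77.8599, K−S=74.1501, hold=73.0893 ⇒ V=74.1501 exercise | (k=3,j=1): S=104.6469, K−S=47.3631, hold=47.5659 ⇒ V=47.5659 continue | (k=3,j=2): S=140.6496, K−S=11.3604, hold=22.2698 ⇒ V=22.2698 continue | (k=3,j=3): S=189.0387, K−S=0.0000, hold=6.3554 ⇒ V=6.3554 continue  boundary S*=77.8599
step 2: (k=2,j=0): S=90.2652, K−S=61.7448, hold=60.8144 ⇒ V=61.7448 exercise | (k=2,j=1): S=121.3200, K−S=30.6900, hold=35.0683 ⇒ V=35.0683 continue | (k=2,j=2): S=163.0590, K−S=0.0000, hold=14.4712 ⇒ V=14.4712 continue  boundary S*=90.2652
step 1: (k=1,j=0): S=104.6469, K−S=47.3631, hold=48.4685 ⇒ V=48.4685 continue | (k=1,j=1): S=140.6496, K−S=11.3604, hold=24.9229 ⇒ V=24.9229 continue  boundary S*=-
step 0: (k=0,j=0): S=121.3200, K−S=30.6900, hold=36.8007 ⇒ V=36.8007 continue  boundary S*=-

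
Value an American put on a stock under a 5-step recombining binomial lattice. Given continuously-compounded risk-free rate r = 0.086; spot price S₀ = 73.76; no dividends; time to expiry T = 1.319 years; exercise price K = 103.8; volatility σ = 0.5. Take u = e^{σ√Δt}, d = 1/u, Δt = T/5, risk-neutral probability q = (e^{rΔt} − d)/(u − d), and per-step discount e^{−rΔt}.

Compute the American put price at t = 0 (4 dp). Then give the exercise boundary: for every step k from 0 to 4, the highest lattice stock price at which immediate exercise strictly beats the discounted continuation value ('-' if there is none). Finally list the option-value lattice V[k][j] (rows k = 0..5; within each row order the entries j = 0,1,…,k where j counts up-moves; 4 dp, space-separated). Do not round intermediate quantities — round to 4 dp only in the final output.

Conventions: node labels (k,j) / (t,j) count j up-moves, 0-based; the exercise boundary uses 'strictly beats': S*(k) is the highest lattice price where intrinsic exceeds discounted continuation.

price = 33.5070
boundary = - 57.0546 44.1327 57.0546 73.7600
tree:
33.5070
46.7454 20.7854
59.6673 31.8584 9.7988
69.6626 46.7454 17.2746 2.1790
77.3941 59.6673 30.0400 4.2893 0.0000
83.3746 69.6626 46.7454 8.4434 0.0000 0.0000

Δt=0.26380, u=1.29280, d=0.77352, q=0.48034, disc=e^(-rΔt)=0.97757
k=5 terminal: V=max(K-S,0) → 83.3746 69.6626 46.7454 8.4434 0.0000 0.0000
k=4: j=0 S=26.4059 intr=77.3941 cont=75.0657 V=77.3941[EX]; j=1 S=44.1327 intr=59.6673 cont=57.3389 V=59.6673[EX]; j=2 S=73.7600 intr=30.0400 cont=27.7116 V=30.0400[EX]; j=3 S=123.2767 intr=0.0000 cont=4.2893 V=4.2893[hold]; j=4 S=206.0350 intr=0.0000 cont=0.0000 V=0.0000[hold]  S*(4)=73.7600
k=3: j=0 S=34.1374 intr=69.6626 cont=67.3342 V=69.6626[EX]; j=1 S=57.0546 intr=46.7454 cont=44.4170 V=46.7454[EX]; j=2 S=95.3566 intr=8.4434 cont=17.2746 V=17.2746[hold]; j=3 S=159.3716 intr=0.0000 cont=2.1790 V=2.1790[hold]  S*(3)=57.0546
k=2: j=0 S=44.1327 intr=59.6673 cont=57.3389 V=59.6673[EX]; j=1 S=73.7600 intr=30.0400 cont=31.8584 V=31.8584[hold]; j=2 S=123.2767 intr=0.0000 cont=9.7988 V=9.7988[hold]  S*(2)=44.1327
k=1: j=0 S=57.0546 intr=46.7454 cont=45.2709 V=46.7454[EX]; j=1 S=95.3566 intr=8.4434 cont=20.7854 V=20.7854[hold]  S*(1)=57.0546
k=0: j=0 S=73.7600 intr=30.0400 cont=33.5070 V=33.5070[hold]  S*(0)=-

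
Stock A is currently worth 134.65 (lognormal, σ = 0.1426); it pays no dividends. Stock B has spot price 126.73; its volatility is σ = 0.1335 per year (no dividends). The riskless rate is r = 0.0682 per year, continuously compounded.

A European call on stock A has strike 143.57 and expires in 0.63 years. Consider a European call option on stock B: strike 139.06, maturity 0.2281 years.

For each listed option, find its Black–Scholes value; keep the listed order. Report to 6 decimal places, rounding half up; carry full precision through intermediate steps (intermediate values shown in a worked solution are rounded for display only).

[stock A call K=143.57]
σ√T = 0.1426·√0.63 = 0.113185
d₁ = (ln(S/K) + (r+σ²/2)T) / (σ√T) = (ln(134.65/143.57) + (0.0682+0.1426²/2)·0.63) / 0.113185 = (-0.064144 + 0.049371) / 0.113185 = -0.130516
d₂ = d₁ − σ√T = -0.130516 − 0.113185 = -0.243701
e^{−rT} = 0.957944
N(d₁) = 0.448079,  N(d₂) = 0.403731
price = S·N(d₁) − K·e^{−rT}·N(d₂) = 60.333866 − 55.525968 = 4.807898
[stock B call K=139.06]
σ√T = 0.1335·√0.2281 = 0.063759
d₁ = (ln(S/K) + (r+σ²/2)T) / (σ√T) = (ln(126.73/139.06) + (0.0682+0.1335²/2)·0.2281) / 0.063759 = (-0.092847 + 0.017589) / 0.063759 = -1.180338
d₂ = d₁ − σ√T = -1.180338 − 0.063759 = -1.244098
e^{−rT} = 0.984564
N(d₁) = 0.118933,  N(d₂) = 0.106732
price = S·N(d₁) − K·e^{−rT}·N(d₂) = 15.072359 − 14.613022 = 0.459337

price(stock A call K=143.57) = 4.807898
price(stock B call K=139.06) = 0.459337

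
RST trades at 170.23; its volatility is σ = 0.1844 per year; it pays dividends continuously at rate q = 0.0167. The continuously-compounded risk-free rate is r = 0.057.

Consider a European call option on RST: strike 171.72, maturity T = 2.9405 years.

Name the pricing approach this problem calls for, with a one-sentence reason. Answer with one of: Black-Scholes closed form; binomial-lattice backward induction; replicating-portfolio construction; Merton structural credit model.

Key observation: a European claim on RST (strike 171.72) — a lognormal (GBM) underlying with constant rate and volatility — has an exact closed-form value; no lattice or capital structure is involved.

framework: Black-Scholes closed form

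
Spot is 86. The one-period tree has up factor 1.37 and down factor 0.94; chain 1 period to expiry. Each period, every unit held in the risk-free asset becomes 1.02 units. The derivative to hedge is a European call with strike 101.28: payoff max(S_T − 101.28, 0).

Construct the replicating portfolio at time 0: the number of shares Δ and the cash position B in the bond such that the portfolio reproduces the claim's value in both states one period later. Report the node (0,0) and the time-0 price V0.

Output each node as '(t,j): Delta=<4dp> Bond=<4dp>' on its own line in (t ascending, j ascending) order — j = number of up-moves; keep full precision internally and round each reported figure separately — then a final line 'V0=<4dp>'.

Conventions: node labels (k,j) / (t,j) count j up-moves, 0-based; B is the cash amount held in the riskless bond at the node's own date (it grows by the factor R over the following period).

No-arbitrage ⇒ martingale measure with p* = (R−d)/(u−d) = 0.1860.
Terminal payoffs: V(1,0)=0.0000, V(1,1)=16.5400
(0,0): S=86.0000. Δ = (V_up−V_dn)/(S_up−S_dn) = (16.5400−0.0000)/(117.8200−80.8400) = 0.4473. V = [p*·16.5400 + (1−p*)·0.0000]/1.02 = 3.0169. B = V − Δ·S = -35.4482.
As a check, the time-0 holding Δ(0,0)·S0 + B(0,0) comes to 3.0169 — exactly V0.

(0,0): Delta=0.4473 Bond=-35.4482
V0=3.0169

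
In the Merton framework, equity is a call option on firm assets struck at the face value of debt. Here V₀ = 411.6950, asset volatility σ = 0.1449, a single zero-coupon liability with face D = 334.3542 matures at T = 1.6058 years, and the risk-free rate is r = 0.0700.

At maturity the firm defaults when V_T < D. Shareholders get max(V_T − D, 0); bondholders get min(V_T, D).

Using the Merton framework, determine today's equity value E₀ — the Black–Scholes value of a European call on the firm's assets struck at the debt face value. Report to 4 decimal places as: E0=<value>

Work the structural quantities from V₀ = 411.6950 against face 334.3542:
d₁ = [ln(V₀/D) + (r + σ²/2)T] / (σ√T)
   = [ln(411.6950/334.3542) + (0.0700 + 0.5·0.1449²)·1.6058] / (0.1449·√1.6058)
   = [0.208082 + 0.129264] / 0.183618 = 1.837219
d₂ = d₁ − σ√T = 1.837219 − 0.183618 = 1.653601
N(d₁) = 0.966911,  N(d₂) = 0.950896,  e^(−rT) = 0.893681
E₀ = V₀·N(d₁) − D·e^(−rT)·N(d₂)
   = 411.6950·0.966911 − 334.3542·0.893681·0.950896 = 113.939051

E0=113.9391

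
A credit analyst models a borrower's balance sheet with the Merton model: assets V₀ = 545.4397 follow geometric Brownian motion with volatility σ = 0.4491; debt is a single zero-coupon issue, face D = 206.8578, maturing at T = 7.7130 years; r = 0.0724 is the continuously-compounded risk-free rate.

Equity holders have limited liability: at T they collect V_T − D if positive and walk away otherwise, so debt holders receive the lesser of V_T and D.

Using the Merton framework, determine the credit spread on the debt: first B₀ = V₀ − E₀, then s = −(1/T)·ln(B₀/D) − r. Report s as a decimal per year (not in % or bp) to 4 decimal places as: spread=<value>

Work the structural quantities from V₀ = 545.4397 against face 206.8578:
d₁ = [ln(V₀/D) + (r + σ²/2)T] / (σ√T)
   = [ln(545.4397/206.8578) + (0.0724 + 0.5·0.4491²)·7.7130] / (0.4491·√7.7130)
   = [0.969561 + 1.336242] / 1.247253 = 1.848704
d₂ = d₁ − σ√T = 1.848704 − 1.247253 = 0.601451
N(d₁) = 0.967750,  N(d₂) = 0.726230,  e^(−rT) = 0.572112
E₀ = V₀·N(d₁) − D·e^(−rT)·N(d₂)
   = 545.4397·0.967750 − 206.8578·0.572112·0.726230 = 441.902881
B₀ = V₀ − E₀ = 545.4397 − 441.902881 = 103.536819
spread = −(1/T)·ln(B₀/D) − r = −(1/7.7130)·ln(103.536819/206.8578) − 0.0724 = 0.01733218

spread=0.0173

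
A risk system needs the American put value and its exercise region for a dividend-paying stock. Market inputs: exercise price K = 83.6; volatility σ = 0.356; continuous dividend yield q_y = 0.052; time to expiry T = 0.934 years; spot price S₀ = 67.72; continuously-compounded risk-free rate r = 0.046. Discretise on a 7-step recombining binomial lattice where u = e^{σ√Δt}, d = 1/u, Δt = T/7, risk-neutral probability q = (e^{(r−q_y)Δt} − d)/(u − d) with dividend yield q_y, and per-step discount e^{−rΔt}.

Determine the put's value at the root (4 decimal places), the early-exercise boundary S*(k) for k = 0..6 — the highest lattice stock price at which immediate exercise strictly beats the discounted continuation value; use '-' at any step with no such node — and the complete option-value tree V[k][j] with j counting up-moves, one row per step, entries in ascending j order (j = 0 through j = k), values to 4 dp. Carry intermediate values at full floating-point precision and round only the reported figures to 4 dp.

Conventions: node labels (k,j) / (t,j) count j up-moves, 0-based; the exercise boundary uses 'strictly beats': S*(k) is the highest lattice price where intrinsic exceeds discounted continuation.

Δt=0.13343  u=1.13887  d=0.87806  q=0.46447  discount=0.99388
step 7 (expiry): payoffs max(K−S,0) = 56.3485 48.2540 37.7551 24.1377 6.4755 0.0000 0.0000 0.0000
step 6: (k=6,j=0): S=31.0359, K−S=52.5641, hold=52.2671 ⇒ V=52.5641 exercise | (k=6,j=1): S=40.2546, K−S=43.3454, hold=43.1122 ⇒ V=43.3454 exercise | (k=6,j=2): S=52.2115, K−S=31.3885, hold=31.2379 ⇒ V=31.3885 exercise | (k=6,j=3): S=67.7200, K−S=15.8800, hold=15.8367 ⇒ V=15.8800 exercise | (k=6,j=4): S=87.8350, K−S=0.0000, hold=3.4466 ⇒ V=3.4466 continue | (k=6,j=5): S=113.9248, K−S=0.0000, hold=0.0000 ⇒ V=0.0000 continue | (k=6,j=6): S=147.7641, K−S=0.0000, hold=0.0000 ⇒ V=0.0000 continue  boundary S*=67.7200
step 5: (k=5,j=0): S=35.3460, K−S=48.2540, hold=47.9868 ⇒ V=48.2540 exercise | (k=5,j=1): S=45.8449, K−S=37.7551, hold=37.5605 ⇒ V=37.7551 exercise | (k=5,j=2): S=59.4623, K−S=24.1377, hold=24.0373 ⇒ V=24.1377 exercise | (k=5,j=3): S=77.1245, K−S=6.4755, hold=10.0433 ⇒ V=10.0433 continue | (k=5,j=4): S=100.0329, K−S=0.0000, hold=1.8345 ⇒ V=1.8345 continue | (k=5,j=5): S=129.7459, K−S=0.0000, hold=0.0000 ⇒ V=0.0000 continue  boundary S*=59.4623
step 4: (k=4,j=0): S=40.2546, K−S=43.3454, hold=43.1122 ⇒ V=43.3454 exercise | (k=4,j=1): S=52.2115, K−S=31.3885, hold=31.2379 ⇒ V=31.3885 exercise | (k=4,j=2): S=67.7200, K−S=15.8800, hold=17.4837 ⇒ V=17.4837 continue | (k=4,j=3): S=87.8350, K−S=0.0000, hold=6.1924 ⇒ V=6.1924 continue | (k=4,j=4): S=113.9248, K−S=0.0000, hold=0.9764 ⇒ V=0.9764 continue  boundary S*=52.2115
step 3: (k=3,j=0): S=45.8449, K−S=37.7551, hold=37.5605 ⇒ V=37.7551 exercise | (k=3,j=1): S=59.4623, K−S=24.1377, hold=24.7776 ⇒ V=24.7776 continue | (k=3,j=2): S=77.1245, K−S=6.4755, hold=12.1644 ⇒ V=12.1644 continue | (k=3,j=3): S=100.0329, K−S=0.0000, hold=3.7467 ⇒ V=3.7467 continue  boundary S*=45.8449
step 2: (k=2,j=0): S=52.2115, K−S=31.3885, hold=31.5333 ⇒ V=31.5333 continue | (k=2,j=1): S=67.7200, K−S=15.8800, hold=18.8034 ⇒ V=18.8034 continue | (k=2,j=2): S=87.8350, K−S=0.0000, hold=8.2041 ⇒ V=8.2041 continue  boundary S*=-
step 1: (k=1,j=0): S=59.4623, K−S=24.1377, hold=25.4639 ⇒ V=25.4639 continue | (k=1,j=1): S=77.1245, K−S=6.4755, hold=13.7954 ⇒ V=13.7954 continue  boundary S*=-
step 0: (k=0,j=0): S=67.7200, K−S=15.8800, hold=19.9216 ⇒ V=19.9216 continue  boundary S*=-

price = 19.9216
boundary = - - - 45.8449 52.2115 59.4623 67.7200
tree:
19.9216
25.4639 13.7954
31.5333 18.8034 8.2041
37.7551 24.7776 12.1644 3.7467
43.3454 31.3885 17.4837 6.1924 0.9764
48.2540 37.7551 24.1377 10.0433 1.8345 0.0000
52.5641 43.3454 31.3885 15.8800 3.4466 0.0000 0.0000
56.3485 48.2540 37.7551 24.1377 6.4755 0.0000 0.0000 0.0000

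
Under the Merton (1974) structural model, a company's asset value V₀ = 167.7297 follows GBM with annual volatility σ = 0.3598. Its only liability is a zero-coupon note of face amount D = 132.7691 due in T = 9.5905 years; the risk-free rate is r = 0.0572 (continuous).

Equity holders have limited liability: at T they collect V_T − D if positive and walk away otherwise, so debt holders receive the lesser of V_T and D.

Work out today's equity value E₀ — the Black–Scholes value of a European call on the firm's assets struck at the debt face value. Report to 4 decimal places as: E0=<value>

E0=107.5137

Work the structural quantities from V₀ = 167.7297 against face 132.7691:
d₁ = [ln(V₀/D) + (r + σ²/2)T] / (σ√T)
   = [ln(167.7297/132.7691) + (0.0572 + 0.5·0.3598²)·9.5905] / (0.3598·√9.5905)
   = [0.233742 + 1.169351] / 1.114248 = 1.259229
d₂ = d₁ − σ√T = 1.259229 − 1.114248 = 0.144981
N(d₁) = 0.896026,  N(d₂) = 0.557637,  e^(−rT) = 0.577772
E₀ = V₀·N(d₁) − D·e^(−rT)·N(d₂)
   = 167.7297·0.896026 − 132.7691·0.577772·0.557637 = 107.513736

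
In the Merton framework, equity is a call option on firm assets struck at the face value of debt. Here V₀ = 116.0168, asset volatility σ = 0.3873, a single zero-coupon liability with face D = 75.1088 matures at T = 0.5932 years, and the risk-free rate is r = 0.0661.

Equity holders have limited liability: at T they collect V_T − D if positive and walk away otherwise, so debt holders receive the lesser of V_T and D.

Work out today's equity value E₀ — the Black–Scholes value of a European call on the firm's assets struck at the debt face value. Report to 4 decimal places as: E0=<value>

E0=44.4419

Equity is a call on the firm's assets struck at D = 75.1088:
d₁ = [ln(V₀/D) + (r + σ²/2)T] / (σ√T)
   = [ln(116.0168/75.1088) + (0.0661 + 0.5·0.3873²)·0.5932] / (0.3873·√0.5932)
   = [0.434797 + 0.083701] / 0.298296 = 1.738198
d₂ = d₁ − σ√T = 1.738198 − 0.298296 = 1.439901
N(d₁) = 0.958912,  N(d₂) = 0.925052,  e^(−rT) = 0.961548
E₀ = V₀·N(d₁) − D·e^(−rT)·N(d₂)
   = 116.0168·0.958912 − 75.1088·0.961548·0.925052 = 44.441942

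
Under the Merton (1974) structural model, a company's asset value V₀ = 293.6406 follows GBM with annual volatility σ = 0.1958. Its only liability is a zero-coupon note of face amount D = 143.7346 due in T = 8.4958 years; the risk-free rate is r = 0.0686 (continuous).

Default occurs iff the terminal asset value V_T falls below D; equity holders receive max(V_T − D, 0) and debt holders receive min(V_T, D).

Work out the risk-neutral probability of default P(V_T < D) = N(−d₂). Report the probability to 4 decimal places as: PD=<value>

PD=0.0234

Equity is a call on the firm's assets struck at D = 143.7346:
d₁ = [ln(V₀/D) + (r + σ²/2)T] / (σ√T)
   = [ln(293.6406/143.7346) + (0.0686 + 0.5·0.1958²)·8.4958] / (0.1958·√8.4958)
   = [0.714388 + 0.745666] / 0.570709 = 2.558316
d₂ = d₁ − σ√T = 2.558316 − 0.570709 = 1.987607
risk-neutral PD = N(−d₂) = N(-1.987607) = 0.023428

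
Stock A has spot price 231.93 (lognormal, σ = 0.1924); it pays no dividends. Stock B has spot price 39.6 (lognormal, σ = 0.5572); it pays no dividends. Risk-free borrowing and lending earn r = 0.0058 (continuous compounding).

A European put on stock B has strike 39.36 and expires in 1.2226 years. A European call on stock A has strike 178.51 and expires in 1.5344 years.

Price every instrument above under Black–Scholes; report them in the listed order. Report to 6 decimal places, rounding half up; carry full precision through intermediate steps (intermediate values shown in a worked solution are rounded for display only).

price(stock B put K=39.36) = 9.261858
price(stock A call K=178.51) = 58.072200

[stock B put K=39.36]
σ√T = 0.5572·√1.2226 = 0.616103
d₁ = (ln(S/K) + (r+σ²/2)T) / (σ√T) = (ln(39.6/39.36) + (0.0058+0.5572²/2)·1.2226) / 0.616103 = (0.006079 + 0.196883) / 0.616103 = 0.329428
d₂ = d₁ − σ√T = 0.329428 − 0.616103 = -0.286675
e^{−rT} = 0.992934
N(−d₁) = 0.370916,  N(−d₂) = 0.612819
price = K·e^{−rT}·N(−d₂) − S·N(−d₁) = 23.950136 − 14.688278 = 9.261858
[stock A call K=178.51]
σ√T = 0.1924·√1.5344 = 0.238328
d₁ = (ln(S/K) + (r+σ²/2)T) / (σ√T) = (ln(231.93/178.51) + (0.0058+0.1924²/2)·1.5344) / 0.238328 = (0.261791 + 0.037300) / 0.238328 = 1.254955
d₂ = d₁ − σ√T = 1.254955 − 0.238328 = 1.016628
e^{−rT} = 0.991140
N(d₁) = 0.895253,  N(d₂) = 0.845335
price = S·N(d₁) − K·e^{−rT}·N(d₂) = 207.635918 − 149.563718 = 58.072200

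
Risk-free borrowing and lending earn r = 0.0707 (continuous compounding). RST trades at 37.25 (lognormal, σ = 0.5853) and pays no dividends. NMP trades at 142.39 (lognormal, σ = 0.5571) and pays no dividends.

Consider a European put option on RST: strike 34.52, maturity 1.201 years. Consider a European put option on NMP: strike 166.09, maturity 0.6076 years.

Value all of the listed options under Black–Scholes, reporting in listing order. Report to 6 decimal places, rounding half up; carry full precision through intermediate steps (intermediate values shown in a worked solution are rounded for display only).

[RST put K=34.52]
σ√T = 0.5853·√1.201 = 0.641431
d₁ = (ln(S/K) + (r+σ²/2)T) / (σ√T) = (ln(37.25/34.52) + (0.0707+0.5853²/2)·1.201) / 0.641431 = (0.076113 + 0.290628) / 0.641431 = 0.571754
d₂ = d₁ − σ√T = 0.571754 − 0.641431 = -0.069677
e^{−rT} = 0.918594
N(−d₁) = 0.283744,  N(−d₂) = 0.527775
price = K·e^{−rT}·N(−d₂) − S·N(−d₁) = 16.735671 − 10.569478 = 6.166193
[NMP put K=166.09]
σ√T = 0.5571·√0.6076 = 0.434252
d₁ = (ln(S/K) + (r+σ²/2)T) / (σ√T) = (ln(142.39/166.09) + (0.0707+0.5571²/2)·0.6076) / 0.434252 = (-0.153960 + 0.137245) / 0.434252 = -0.038492
d₂ = d₁ − σ√T = -0.038492 − 0.434252 = -0.472744
e^{−rT} = 0.957952
N(−d₁) = 0.515352,  N(−d₂) = 0.681802
price = K·e^{−rT}·N(−d₂) − S·N(−d₁) = 108.479013 − 73.381012 = 35.098001

price(RST put K=34.52) = 6.166193
price(NMP put K=166.09) = 35.098001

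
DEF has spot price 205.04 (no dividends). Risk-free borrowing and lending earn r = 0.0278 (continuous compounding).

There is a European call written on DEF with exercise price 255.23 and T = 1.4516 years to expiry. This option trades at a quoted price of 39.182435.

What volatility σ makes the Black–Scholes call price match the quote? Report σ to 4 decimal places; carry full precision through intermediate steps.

sigma = 0.5375

At σ = 0.5375 the Black–Scholes value reproduces the quote:
σ√T = 0.5375·√1.4516 = 0.647593
d₁ = (ln(S/K) + (r+σ²/2)T) / (σ√T) = (ln(205.04/255.23) + (0.0278+0.5375²/2)·1.4516) / 0.647593 = (-0.218960 + 0.250043) / 0.647593 = 0.047997
d₂ = d₁ − σ√T = 0.047997 − 0.647593 = -0.599596
e^{−rT} = 0.960449
N(d₁) = 0.519141,  N(d₂) = 0.274388
V = S·N(d₁) − K·e^{−rT}·N(d₂) = 106.444620 − 67.262185 = 39.182435 (the observed quote) — the price is monotone increasing in volatility, hence this σ is the only solution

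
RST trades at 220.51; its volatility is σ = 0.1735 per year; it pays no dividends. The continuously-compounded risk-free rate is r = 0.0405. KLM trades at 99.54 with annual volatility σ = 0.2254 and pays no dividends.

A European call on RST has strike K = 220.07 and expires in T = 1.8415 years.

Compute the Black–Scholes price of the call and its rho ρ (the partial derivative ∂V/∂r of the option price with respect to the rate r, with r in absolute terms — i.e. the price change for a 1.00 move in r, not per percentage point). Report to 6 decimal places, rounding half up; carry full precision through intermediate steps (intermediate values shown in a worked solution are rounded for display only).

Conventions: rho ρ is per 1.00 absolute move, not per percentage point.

price = 29.068703
ρ = 218.985978

σ√T = 0.1735·√1.8415 = 0.235443
d₁ = (ln(S/K) + (r+σ²/2)T) / (σ√T) = (ln(220.51/220.07) + (0.0405+0.1735²/2)·1.8415) / 0.235443 = (0.001997 + 0.102297) / 0.235443 = 0.442973
d₂ = d₁ − σ√T = 0.442973 − 0.235443 = 0.207530
e^{−rT} = 0.928133
N(d₁) = 0.671107,  N(d₂) = 0.582202
Call price V = S·N(d₁) − K·e^{−rT}·N(d₂) = 147.985878 − 118.917175 = 29.068703
ρ = K·T·e^{−rT}·N(d₂) = 218.985978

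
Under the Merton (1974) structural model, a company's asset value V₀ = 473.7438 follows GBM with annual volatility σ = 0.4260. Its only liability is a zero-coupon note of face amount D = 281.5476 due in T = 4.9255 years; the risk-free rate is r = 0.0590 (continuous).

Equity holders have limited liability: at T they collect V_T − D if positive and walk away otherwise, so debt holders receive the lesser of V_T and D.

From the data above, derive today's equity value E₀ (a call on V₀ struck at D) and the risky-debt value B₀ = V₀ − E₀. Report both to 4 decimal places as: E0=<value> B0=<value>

E0=293.4790 B0=180.2648

Apply the equity-as-call identities (strike 281.5476, horizon 4.9255 years):
d₁ = [ln(V₀/D) + (r + σ²/2)T] / (σ√T)
   = [ln(473.7438/281.5476) + (0.0590 + 0.5·0.4260²)·4.9255] / (0.4260·√4.9255)
   = [0.520365 + 0.737535] / 0.945442 = 1.330489
d₂ = d₁ − σ√T = 1.330489 − 0.945442 = 0.385047
N(d₁) = 0.908321,  N(d₂) = 0.649899,  e^(−rT) = 0.747811
E₀ = V₀·N(d₁) − D·e^(−rT)·N(d₂)
   = 473.7438·0.908321 − 281.5476·0.747811·0.649899 = 293.479011
B₀ = V₀ − E₀ = 473.7438 − 293.479011 = 180.264789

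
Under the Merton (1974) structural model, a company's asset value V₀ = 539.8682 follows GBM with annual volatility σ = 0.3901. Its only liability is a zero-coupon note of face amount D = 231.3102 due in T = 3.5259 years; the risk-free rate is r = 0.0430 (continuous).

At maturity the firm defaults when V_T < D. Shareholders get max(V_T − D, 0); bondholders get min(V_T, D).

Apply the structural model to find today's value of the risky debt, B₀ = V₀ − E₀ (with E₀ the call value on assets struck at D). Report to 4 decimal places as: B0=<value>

Work the structural quantities from V₀ = 539.8682 against face 231.3102:
d₁ = [ln(V₀/D) + (r + σ²/2)T] / (σ√T)
   = [ln(539.8682/231.3102) + (0.0430 + 0.5·0.3901²)·3.5259] / (0.3901·√3.5259)
   = [0.847565 + 0.419896] / 0.732506 = 1.730309
d₂ = d₁ − σ√T = 1.730309 − 0.732506 = 0.997804
N(d₁) = 0.958212,  N(d₂) = 0.840813,  e^(−rT) = 0.859320
E₀ = V₀·N(d₁) − D·e^(−rT)·N(d₂)
   = 539.8682·0.958212 − 231.3102·0.859320·0.840813 = 350.180508
B₀ = V₀ − E₀ = 539.8682 − 350.180508 = 189.687692

B0=189.6877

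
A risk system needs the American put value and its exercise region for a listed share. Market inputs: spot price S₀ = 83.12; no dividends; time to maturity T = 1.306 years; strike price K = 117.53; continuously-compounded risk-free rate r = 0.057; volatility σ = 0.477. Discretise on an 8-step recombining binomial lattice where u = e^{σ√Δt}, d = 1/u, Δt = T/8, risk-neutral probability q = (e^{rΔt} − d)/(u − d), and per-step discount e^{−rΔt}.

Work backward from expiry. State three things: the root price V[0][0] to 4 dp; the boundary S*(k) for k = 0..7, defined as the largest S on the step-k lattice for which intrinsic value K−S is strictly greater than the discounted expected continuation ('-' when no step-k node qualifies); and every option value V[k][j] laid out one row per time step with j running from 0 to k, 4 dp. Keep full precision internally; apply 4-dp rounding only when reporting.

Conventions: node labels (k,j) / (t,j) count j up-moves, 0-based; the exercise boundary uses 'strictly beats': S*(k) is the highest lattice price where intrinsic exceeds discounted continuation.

Δt=0.16325, u=1.21255, d=0.82471, q=0.47607, disc=e^(-rΔt)=0.99074
k=8 terminal: V=max(K-S,0) → 99.7431 91.3782 79.0794 60.9967 34.4100 0.0000 0.0000 0.0000 0.0000
k=7: j=0 S=21.5675 intr=95.9625 cont=94.8739 V=95.9625[EX]; j=1 S=31.7104 intr=85.8196 cont=84.7310 V=85.8196[EX]; j=2 S=46.6233 intr=70.9067 cont=69.8181 V=70.9067[EX]; j=3 S=68.5496 intr=48.9804 cont=47.8918 V=48.9804[EX]; j=4 S=100.7874 intr=16.7426 cont=17.8614 V=17.8614[hold]; j=5 S=148.1862 intr=0.0000 cont=0.0000 V=0.0000[hold]; j=6 S=217.8759 intr=0.0000 cont=0.0000 V=0.0000[hold]; j=7 S=320.3397 intr=0.0000 cont=0.0000 V=0.0000[hold]  S*(7)=68.5496
k=6: j=0 S=26.1518 intr=91.3782 cont=90.2897 V=91.3782[EX]; j=1 S=38.4506 intr=79.0794 cont=77.9909 V=79.0794[EX]; j=2 S=56.5333 intr=60.9967 cont=59.9082 V=60.9967[EX]; j=3 S=83.1200 intr=34.4100 cont=33.8491 V=34.4100[EX]; j=4 S=122.2101 intr=0.0000 cont=9.2715 V=9.2715[hold]; j=5 S=179.6836 intr=0.0000 cont=0.0000 V=0.0000[hold]; j=6 S=264.1861 intr=0.0000 cont=0.0000 V=0.0000[hold]  S*(6)=83.1200
k=5: j=0 S=31.7104 intr=85.8196 cont=84.7310 V=85.8196[EX]; j=1 S=46.6233 intr=70.9067 cont=69.8181 V=70.9067[EX]; j=2 S=68.5496 intr=48.9804 cont=47.8918 V=48.9804[EX]; j=3 S=100.7874 intr=16.7426 cont=22.2344 V=22.2344[hold]; j=4 S=148.1862 intr=0.0000 cont=4.8126 V=4.8126[hold]; j=5 S=217.8759 intr=0.0000 cont=0.0000 V=0.0000[hold]  S*(5)=68.5496
k=4: j=0 S=38.4506 intr=79.0794 cont=77.9909 V=79.0794[EX]; j=1 S=56.5333 intr=60.9967 cont=59.9082 V=60.9967[EX]; j=2 S=83.1200 intr=34.4100 cont=35.9117 V=35.9117[hold]; j=3 S=122.2101 intr=0.0000 cont=13.8113 V=13.8113[hold]; j=4 S=179.6836 intr=0.0000 cont=2.4981 V=2.4981[hold]  S*(4)=56.5333
k=3: j=0 S=46.6233 intr=70.9067 cont=69.8181 V=70.9067[EX]; j=1 S=68.5496 intr=48.9804 cont=48.6001 V=48.9804[EX]; j=2 S=100.7874 intr=16.7426 cont=25.1552 V=25.1552[hold]; j=3 S=148.1862 intr=0.0000 cont=8.3474 V=8.3474[hold]  S*(3)=68.5496
k=2: j=0 S=56.5333 intr=60.9967 cont=59.9082 V=60.9967[EX]; j=1 S=83.1200 intr=34.4100 cont=37.2893 V=37.2893[hold]; j=2 S=122.2101 intr=0.0000 cont=16.9946 V=16.9946[hold]  S*(2)=56.5333
k=1: j=0 S=68.5496 intr=48.9804 cont=49.2499 V=49.2499[hold]; j=1 S=100.7874 intr=16.7426 cont=27.3717 V=27.3717[hold]  S*(1)=-
k=0: j=0 S=83.1200 intr=34.4100 cont=38.4747 V=38.4747[hold]  S*(0)=-

price = 38.4747
boundary = - - 56.5333 68.5496 56.5333 68.5496 83.1200 68.5496
tree:
38.4747
49.2499 27.3717
60.9967 37.2893 16.9946
70.9067 48.9804 25.1552 8.3474
79.0794 60.9967 35.9117 13.8113 2.4981
85.8196 70.9067 48.9804 22.2344 4.8126 0.0000
91.3782 79.0794 60.9967 34.4100 9.2715 0.0000 0.0000
95.9625 85.8196 70.9067 48.9804 17.8614 0.0000 0.0000 0.0000
99.7431 91.3782 79.0794 60.9967 34.4100 0.0000 0.0000 0.0000 0.0000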